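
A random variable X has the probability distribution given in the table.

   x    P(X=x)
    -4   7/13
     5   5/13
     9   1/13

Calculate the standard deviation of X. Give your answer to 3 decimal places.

E[X] = 6/13, E[X²] = 318/13
Var(X) = E[X²] − (E[X])² = 318/13 − 36/169 = 4098/169
SD(X) = √(4098/169) ≈ 4.924

4.924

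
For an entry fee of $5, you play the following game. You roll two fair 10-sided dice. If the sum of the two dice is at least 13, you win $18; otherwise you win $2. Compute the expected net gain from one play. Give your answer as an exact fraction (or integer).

69/25 dollars

E[payout] = (16/25)·2 + (9/25)·18 = 194/25
Expected profit = 194/25 − 5 = 69/25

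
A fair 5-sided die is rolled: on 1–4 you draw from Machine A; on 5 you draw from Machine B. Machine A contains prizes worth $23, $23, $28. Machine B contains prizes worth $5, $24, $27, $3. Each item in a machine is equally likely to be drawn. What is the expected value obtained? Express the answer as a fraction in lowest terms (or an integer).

E[X | Machine A] = (23 + 23 + 28)/3 = 74/3
E[X | Machine B] = (5 + 24 + 27 + 3)/4 = 59/4
E[X] = (4/5)·74/3 + (1/5)·59/4 = 1361/60

1361/60 dollars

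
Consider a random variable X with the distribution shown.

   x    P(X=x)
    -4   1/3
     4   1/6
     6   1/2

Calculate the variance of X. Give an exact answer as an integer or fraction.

185/9

E[X] = (1/3)·(-4) + (1/6)·4 + (1/2)·6 = 7/3
E[X²] = (1/3)·16 + (1/6)·16 + (1/2)·36 = 26
Var(X) = 26 − (7/3)² = 185/9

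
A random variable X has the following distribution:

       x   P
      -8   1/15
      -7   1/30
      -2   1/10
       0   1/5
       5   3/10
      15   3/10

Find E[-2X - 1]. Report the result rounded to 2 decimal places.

-11.07

E[-2x-1] = (1/15)·15 + (1/30)·13 + (1/10)·3 + (1/5)·(-1) + (3/10)·(-11) + (3/10)·(-31)
     = -166/15 ≈ -11.07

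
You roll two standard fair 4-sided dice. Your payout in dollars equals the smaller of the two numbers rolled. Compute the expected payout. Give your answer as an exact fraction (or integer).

15/8 dollars

Distribution of the smaller of the two numbers rolled: 1 w.p. 7/16, 2 w.p. 5/16, 3 w.p. 3/16, 4 w.p. 1/16
E[payout] = (7/16)·1 + (5/16)·2 + (3/16)·3 + (1/16)·4 = 15/8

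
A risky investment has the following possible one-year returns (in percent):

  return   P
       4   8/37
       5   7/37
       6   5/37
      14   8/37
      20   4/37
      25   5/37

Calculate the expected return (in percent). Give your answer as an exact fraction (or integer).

414/37

E[X] = (8/37)·4 + (7/37)·5 + (5/37)·6 + (8/37)·14 + (4/37)·20 + (5/37)·25
     = 414/37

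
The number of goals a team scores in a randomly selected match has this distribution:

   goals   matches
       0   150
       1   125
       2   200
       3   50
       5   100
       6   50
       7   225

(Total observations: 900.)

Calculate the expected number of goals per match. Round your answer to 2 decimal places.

3.39

Total = 900, so P(goals=0) = 150/900, etc.
E[X] = (1/6)·0 + (5/36)·1 + (2/9)·2 + (1/18)·3 + (1/9)·5 + (1/18)·6 + (1/4)·7
     = 61/18 ≈ 3.39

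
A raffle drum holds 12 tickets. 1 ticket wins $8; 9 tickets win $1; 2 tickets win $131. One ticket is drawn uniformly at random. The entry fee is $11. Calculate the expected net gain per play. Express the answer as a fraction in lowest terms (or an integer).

49/4 dollars

E[payout] = (1/12)·8 + (9/12)·1 + (2/12)·131 = 93/4
Expected profit = 93/4 − 11 = 49/4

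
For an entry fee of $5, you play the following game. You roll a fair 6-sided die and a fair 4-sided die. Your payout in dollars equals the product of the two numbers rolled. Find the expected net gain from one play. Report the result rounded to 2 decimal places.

$3.75

Distribution of the product of the two numbers rolled: 1 w.p. 1/24, 2 w.p. 1/12, 3 w.p. 1/12, 4 w.p. 1/8, 5 w.p. 1/24, 6 w.p. 1/8, …
E[payout] = (1/24)·1 + (1/12)·2 + (1/12)·3 + (1/8)·4 + (1/24)·5 + (1/8)·6 + (1/12)·8 + (1/24)·9 + (1/24)·10 + (1/8)·12 + (1/24)·15 + (1/24)·16 + (1/24)·18 + (1/24)·20 + (1/24)·24 = 35/4
Expected profit = 35/4 − 5 = 15/4 ≈ $3.75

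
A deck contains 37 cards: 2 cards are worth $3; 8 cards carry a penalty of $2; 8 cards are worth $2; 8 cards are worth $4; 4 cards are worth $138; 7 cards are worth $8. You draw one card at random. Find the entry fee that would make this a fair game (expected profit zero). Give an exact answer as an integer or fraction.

646/37 dollars

E[payout] = (2/37)·3 + (8/37)·(-2) + (8/37)·2 + (8/37)·4 + (4/37)·138 + (7/37)·8 = 646/37
Fair fee = E[payout] = 646/37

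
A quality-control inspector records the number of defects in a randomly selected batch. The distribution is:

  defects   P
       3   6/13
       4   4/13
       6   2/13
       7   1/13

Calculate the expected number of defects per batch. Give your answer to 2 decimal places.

E[X] = (6/13)·3 + (4/13)·4 + (2/13)·6 + (1/13)·7
     = 53/13 ≈ 4.08

4.08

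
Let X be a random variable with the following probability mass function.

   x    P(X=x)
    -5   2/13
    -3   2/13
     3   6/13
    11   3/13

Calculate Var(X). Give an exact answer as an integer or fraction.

5080/169

E[X] = (2/13)·(-5) + (2/13)·(-3) + (6/13)·3 + (3/13)·11 = 35/13
E[X²] = (2/13)·25 + (2/13)·9 + (6/13)·9 + (3/13)·121 = 485/13
Var(X) = 485/13 − (35/13)² = 5080/169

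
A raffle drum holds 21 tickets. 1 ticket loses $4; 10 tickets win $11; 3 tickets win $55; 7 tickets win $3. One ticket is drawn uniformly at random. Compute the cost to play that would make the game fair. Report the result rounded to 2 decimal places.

$13.90

E[payout] = (1/21)·(-4) + (10/21)·11 + (3/21)·55 + (7/21)·3 = 292/21
Fair fee = E[payout] = 292/21 ≈ $13.90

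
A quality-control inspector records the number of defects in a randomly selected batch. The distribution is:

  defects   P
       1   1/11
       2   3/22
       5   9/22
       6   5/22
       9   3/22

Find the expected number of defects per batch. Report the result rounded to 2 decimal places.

5.00

E[X] = (1/11)·1 + (3/22)·2 + (9/22)·5 + (5/22)·6 + (3/22)·9
     = 5 ≈ 5.00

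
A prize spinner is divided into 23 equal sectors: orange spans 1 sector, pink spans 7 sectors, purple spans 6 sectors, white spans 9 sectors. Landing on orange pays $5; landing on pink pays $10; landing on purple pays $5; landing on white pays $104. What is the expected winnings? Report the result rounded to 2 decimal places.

E[payout] = (1/23)·5 + (7/23)·10 + (6/23)·5 + (9/23)·104 = 1041/23
≈ $45.26

$45.26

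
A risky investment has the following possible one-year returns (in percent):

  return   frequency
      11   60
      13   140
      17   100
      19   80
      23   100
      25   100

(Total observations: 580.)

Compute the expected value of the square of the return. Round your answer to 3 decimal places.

351.897

Total = 580, so P(return=11) = 60/580, etc.
E[X²] = (3/29)·121 + (7/29)·169 + (5/29)·289 + (4/29)·361 + (5/29)·529 + (5/29)·625
     = 10205/29 ≈ 351.897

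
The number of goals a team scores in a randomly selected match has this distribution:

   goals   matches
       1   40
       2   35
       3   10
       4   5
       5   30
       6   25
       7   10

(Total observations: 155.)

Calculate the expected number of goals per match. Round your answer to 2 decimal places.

3.42

Total = 155, so P(goals=1) = 40/155, etc.
E[X] = (8/31)·1 + (7/31)·2 + (2/31)·3 + (1/31)·4 + (6/31)·5 + (5/31)·6 + (2/31)·7
     = 106/31 ≈ 3.42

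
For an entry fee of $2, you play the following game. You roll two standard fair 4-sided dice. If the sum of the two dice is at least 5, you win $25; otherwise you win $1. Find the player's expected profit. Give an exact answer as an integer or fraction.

$14

E[payout] = (3/8)·1 + (5/8)·25 = 16
Expected profit = 16 − 2 = 14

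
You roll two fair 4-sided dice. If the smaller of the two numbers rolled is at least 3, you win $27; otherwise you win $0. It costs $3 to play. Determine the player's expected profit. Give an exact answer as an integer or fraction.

15/4 dollars

E[payout] = (3/4)·0 + (1/4)·27 = 27/4
Expected profit = 27/4 − 3 = 15/4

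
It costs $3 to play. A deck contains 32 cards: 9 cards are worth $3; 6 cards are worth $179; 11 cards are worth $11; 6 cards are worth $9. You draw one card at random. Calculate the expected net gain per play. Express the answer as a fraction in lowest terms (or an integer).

E[payout] = (9/32)·3 + (6/32)·179 + (11/32)·11 + (6/32)·9 = 319/8
Expected profit = 319/8 − 3 = 295/8

295/8 dollars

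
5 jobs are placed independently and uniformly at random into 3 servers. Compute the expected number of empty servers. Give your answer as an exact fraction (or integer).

32/81

Let Xⱼ=1 if server j is empty. P(Xⱼ=1) = ((3-1)/3)^5 = 32/243.
By linearity, E[#empty] = 3·32/243 = 32/81.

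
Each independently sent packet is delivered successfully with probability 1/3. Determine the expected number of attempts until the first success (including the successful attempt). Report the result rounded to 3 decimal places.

For a geometric distribution, E[trials] = 1/p = 1/(1/3) = 3.
≈ 3.000

3.000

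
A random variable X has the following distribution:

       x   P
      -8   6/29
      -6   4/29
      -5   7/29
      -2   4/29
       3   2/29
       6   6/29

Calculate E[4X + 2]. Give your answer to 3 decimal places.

E[4x+2] = (6/29)·(-30) + (4/29)·(-22) + (7/29)·(-18) + (4/29)·(-6) + (2/29)·14 + (6/29)·26
     = -234/29 ≈ -8.069

-8.069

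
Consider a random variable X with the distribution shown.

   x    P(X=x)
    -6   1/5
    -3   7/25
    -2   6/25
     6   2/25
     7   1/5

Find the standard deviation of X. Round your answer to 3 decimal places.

E[X] = -16/25, E[X²] = 584/25
Var(X) = E[X²] − (E[X])² = 584/25 − 256/625 = 14344/625
SD(X) = √(14344/625) ≈ 4.791

4.791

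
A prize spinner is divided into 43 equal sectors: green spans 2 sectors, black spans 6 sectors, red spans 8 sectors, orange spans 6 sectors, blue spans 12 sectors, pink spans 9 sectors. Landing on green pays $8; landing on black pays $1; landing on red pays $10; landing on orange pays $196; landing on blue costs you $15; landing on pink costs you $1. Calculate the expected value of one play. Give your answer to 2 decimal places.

E[payout] = (2/43)·8 + (6/43)·1 + (8/43)·10 + (6/43)·196 + (12/43)·(-15) + (9/43)·(-1) = 1089/43
≈ $25.33

$25.33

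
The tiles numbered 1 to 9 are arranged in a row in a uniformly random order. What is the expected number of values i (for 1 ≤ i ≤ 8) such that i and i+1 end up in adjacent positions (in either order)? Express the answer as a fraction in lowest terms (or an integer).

16/9

For each i ∈ {1,…,8}, let Xᵢ = 1 if i and i+1 are adjacent. P(Xᵢ=1) = 2·(9−1)!/9! = 2/9.
By linearity, E[ΣXᵢ] = (8)·(2/9) = 16/9.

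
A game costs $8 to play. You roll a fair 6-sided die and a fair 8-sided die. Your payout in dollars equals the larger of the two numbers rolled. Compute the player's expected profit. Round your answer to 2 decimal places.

-$2.77

Distribution of the larger of the two numbers rolled: 1 w.p. 1/48, 2 w.p. 1/16, 3 w.p. 5/48, 4 w.p. 7/48, 5 w.p. 3/16, 6 w.p. 11/48, …
E[payout] = (1/48)·1 + (1/16)·2 + (5/48)·3 + (7/48)·4 + (3/16)·5 + (11/48)·6 + (1/8)·7 + (1/8)·8 = 251/48
Expected profit = 251/48 − 8 = -133/48 ≈ -$2.77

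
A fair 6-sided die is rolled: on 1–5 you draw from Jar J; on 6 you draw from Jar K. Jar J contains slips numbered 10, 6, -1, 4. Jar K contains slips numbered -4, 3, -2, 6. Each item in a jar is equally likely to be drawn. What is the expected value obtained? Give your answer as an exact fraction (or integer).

49/12

E[X | Jar J] = (10 + 6 − 1 + 4)/4 = 19/4
E[X | Jar K] = (-4 + 3 − 2 + 6)/4 = 3/4
E[X] = (5/6)·19/4 + (1/6)·3/4 = 49/12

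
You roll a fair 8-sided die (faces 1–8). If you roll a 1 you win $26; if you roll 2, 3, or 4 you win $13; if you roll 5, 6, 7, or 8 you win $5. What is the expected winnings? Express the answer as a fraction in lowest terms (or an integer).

E[payout] = (1/2)·5 + (3/8)·13 + (1/8)·26 = 85/8

85/8 dollars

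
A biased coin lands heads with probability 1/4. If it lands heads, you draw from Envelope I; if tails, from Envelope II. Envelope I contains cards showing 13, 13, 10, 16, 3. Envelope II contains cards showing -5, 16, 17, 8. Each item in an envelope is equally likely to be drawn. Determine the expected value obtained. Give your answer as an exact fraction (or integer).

E[X | Envelope I] = (13 + 13 + 10 + 16 + 3)/5 = 11
E[X | Envelope II] = (-5 + 16 + 17 + 8)/4 = 9
E[X] = (1/4)·11 + (3/4)·9 = 19/2

19/2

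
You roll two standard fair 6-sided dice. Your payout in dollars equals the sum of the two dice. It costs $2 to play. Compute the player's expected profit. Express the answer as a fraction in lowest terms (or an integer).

Distribution of the sum of the two dice: 2 w.p. 1/36, 3 w.p. 1/18, 4 w.p. 1/12, 5 w.p. 1/9, 6 w.p. 5/36, 7 w.p. 1/6, …
E[payout] = (1/36)·2 + (1/18)·3 + (1/12)·4 + (1/9)·5 + (5/36)·6 + (1/6)·7 + (5/36)·8 + (1/9)·9 + (1/12)·10 + (1/18)·11 + (1/36)·12 = 7
Expected profit = 7 − 2 = 5

$5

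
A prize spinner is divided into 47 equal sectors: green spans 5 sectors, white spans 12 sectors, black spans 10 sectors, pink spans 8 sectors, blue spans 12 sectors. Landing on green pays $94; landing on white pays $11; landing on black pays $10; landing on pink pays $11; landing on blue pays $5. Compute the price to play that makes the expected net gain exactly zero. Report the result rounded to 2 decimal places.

$18.09

E[payout] = (5/47)·94 + (12/47)·11 + (10/47)·10 + (8/47)·11 + (12/47)·5 = 850/47
Fair fee = E[payout] = 850/47 ≈ $18.09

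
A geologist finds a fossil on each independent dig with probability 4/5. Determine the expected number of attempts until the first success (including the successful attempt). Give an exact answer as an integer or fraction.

For a geometric distribution, E[trials] = 1/p = 1/(4/5) = 5/4.

5/4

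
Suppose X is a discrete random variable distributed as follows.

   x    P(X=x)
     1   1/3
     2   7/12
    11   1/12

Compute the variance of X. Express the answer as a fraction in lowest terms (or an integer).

995/144

E[X] = (1/3)·1 + (7/12)·2 + (1/12)·11 = 29/12
E[X²] = (1/3)·1 + (7/12)·4 + (1/12)·121 = 51/4
Var(X) = 51/4 − (29/12)² = 995/144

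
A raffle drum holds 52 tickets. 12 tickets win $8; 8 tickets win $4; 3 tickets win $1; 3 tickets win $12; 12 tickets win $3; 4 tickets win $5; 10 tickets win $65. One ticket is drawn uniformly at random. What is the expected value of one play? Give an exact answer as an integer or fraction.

E[payout] = (12/52)·8 + (8/52)·4 + (3/52)·1 + (3/52)·12 + (12/52)·3 + (4/52)·5 + (10/52)·65 = 873/52

873/52 dollars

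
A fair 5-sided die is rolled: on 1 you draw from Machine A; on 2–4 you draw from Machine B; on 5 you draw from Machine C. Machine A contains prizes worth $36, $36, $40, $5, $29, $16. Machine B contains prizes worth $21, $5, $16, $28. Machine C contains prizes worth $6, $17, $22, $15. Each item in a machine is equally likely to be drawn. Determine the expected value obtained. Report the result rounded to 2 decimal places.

$18.90

E[X | Machine A] = (36 + 36 + 40 + 5 + 29 + 16)/6 = 27
E[X | Machine B] = (21 + 5 + 16 + 28)/4 = 35/2
E[X | Machine C] = (6 + 17 + 22 + 15)/4 = 15
E[X] = (1/5)·27 + (3/5)·35/2 + (1/5)·15 = 189/10 ≈ 18.90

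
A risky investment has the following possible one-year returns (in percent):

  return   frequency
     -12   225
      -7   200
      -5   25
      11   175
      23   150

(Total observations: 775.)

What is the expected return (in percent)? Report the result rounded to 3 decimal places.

1.484

Total = 775, so P(return=-12) = 225/775, etc.
E[X] = (9/31)·(-12) + (8/31)·(-7) + (1/31)·(-5) + (7/31)·11 + (6/31)·23
     = 46/31 ≈ 1.484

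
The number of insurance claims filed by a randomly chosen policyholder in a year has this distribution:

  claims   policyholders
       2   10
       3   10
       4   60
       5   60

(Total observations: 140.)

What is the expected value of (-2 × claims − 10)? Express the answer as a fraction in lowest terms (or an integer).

Total = 140, so P(claims=2) = 10/140, etc.
E[-2x-10] = (1/14)·(-14) + (1/14)·(-16) + (3/7)·(-18) + (3/7)·(-20)
     = -129/7

-129/7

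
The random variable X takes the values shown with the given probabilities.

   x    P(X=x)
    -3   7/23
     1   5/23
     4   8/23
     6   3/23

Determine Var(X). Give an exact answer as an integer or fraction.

E[X] = (7/23)·(-3) + (5/23)·1 + (8/23)·4 + (3/23)·6 = 34/23
E[X²] = (7/23)·9 + (5/23)·1 + (8/23)·16 + (3/23)·36 = 304/23
Var(X) = 304/23 − (34/23)² = 5836/529

5836/529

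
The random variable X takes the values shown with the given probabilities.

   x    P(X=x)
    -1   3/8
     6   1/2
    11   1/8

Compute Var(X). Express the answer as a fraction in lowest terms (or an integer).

35/2

E[X] = (3/8)·(-1) + (1/2)·6 + (1/8)·11 = 4
E[X²] = (3/8)·1 + (1/2)·36 + (1/8)·121 = 67/2
Var(X) = 67/2 − (4)² = 35/2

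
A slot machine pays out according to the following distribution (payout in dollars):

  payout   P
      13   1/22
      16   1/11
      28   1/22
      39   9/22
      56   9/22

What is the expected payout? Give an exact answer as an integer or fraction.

464/11 dollars

E[X] = (1/22)·13 + (1/11)·16 + (1/22)·28 + (9/22)·39 + (9/22)·56
     = 464/11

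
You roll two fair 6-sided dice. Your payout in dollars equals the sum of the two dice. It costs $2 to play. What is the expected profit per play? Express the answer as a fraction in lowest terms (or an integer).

$5

Distribution of the sum of the two dice: 2 w.p. 1/36, 3 w.p. 1/18, 4 w.p. 1/12, 5 w.p. 1/9, 6 w.p. 5/36, 7 w.p. 1/6, …
E[payout] = (1/36)·2 + (1/18)·3 + (1/12)·4 + (1/9)·5 + (5/36)·6 + (1/6)·7 + (5/36)·8 + (1/9)·9 + (1/12)·10 + (1/18)·11 + (1/36)·12 = 7
Expected profit = 7 − 2 = 5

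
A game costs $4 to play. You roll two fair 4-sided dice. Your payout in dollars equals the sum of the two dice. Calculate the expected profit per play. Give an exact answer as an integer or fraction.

Distribution of the sum of the two dice: 2 w.p. 1/16, 3 w.p. 1/8, 4 w.p. 3/16, 5 w.p. 1/4, 6 w.p. 3/16, 7 w.p. 1/8, …
E[payout] = (1/16)·2 + (1/8)·3 + (3/16)·4 + (1/4)·5 + (3/16)·6 + (1/8)·7 + (1/16)·8 = 5
Expected profit = 5 − 4 = 1

$1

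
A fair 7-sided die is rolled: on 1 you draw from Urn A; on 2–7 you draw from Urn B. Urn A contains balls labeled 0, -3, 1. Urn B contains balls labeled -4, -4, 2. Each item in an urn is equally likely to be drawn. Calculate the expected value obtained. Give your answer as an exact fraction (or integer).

-38/21

E[X | Urn A] = (0 − 3 + 1)/3 = -2/3
E[X | Urn B] = (-4 − 4 + 2)/3 = -2
E[X] = (1/7)·(-2/3) + (6/7)·(-2) = -38/21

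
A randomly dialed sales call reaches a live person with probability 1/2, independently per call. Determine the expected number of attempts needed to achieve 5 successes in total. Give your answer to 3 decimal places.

10.000

By linearity (sum of 5 independent geometric waits), E[trials] = 5/p = 5/(1/2) = 10.
≈ 10.000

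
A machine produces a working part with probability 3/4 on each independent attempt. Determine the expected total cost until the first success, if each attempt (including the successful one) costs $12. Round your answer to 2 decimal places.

$16.00

E[#attempts] = 1/p = 4/3; E[cost] = 12·4/3 = 16.
≈ 16.00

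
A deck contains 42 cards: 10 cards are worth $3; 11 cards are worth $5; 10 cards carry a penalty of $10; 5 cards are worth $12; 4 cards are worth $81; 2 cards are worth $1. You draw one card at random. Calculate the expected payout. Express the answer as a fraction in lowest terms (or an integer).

E[payout] = (10/42)·3 + (11/42)·5 + (10/42)·(-10) + (5/42)·12 + (4/42)·81 + (2/42)·1 = 53/6

53/6 dollars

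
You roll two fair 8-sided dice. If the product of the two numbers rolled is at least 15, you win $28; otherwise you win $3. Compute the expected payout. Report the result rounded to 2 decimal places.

$16.67

E[payout] = (29/64)·3 + (35/64)·28 = 1067/64
≈ $16.67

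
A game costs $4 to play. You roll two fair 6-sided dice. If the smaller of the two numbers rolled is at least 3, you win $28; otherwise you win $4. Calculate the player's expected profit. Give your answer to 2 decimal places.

$10.67

E[payout] = (5/9)·4 + (4/9)·28 = 44/3
Expected profit = 44/3 − 4 = 32/3 ≈ $10.67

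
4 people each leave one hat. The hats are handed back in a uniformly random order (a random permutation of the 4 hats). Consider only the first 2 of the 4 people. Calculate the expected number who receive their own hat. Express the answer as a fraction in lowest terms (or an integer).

1/2

Let Xᵢ = 1 if person i gets their own hat. For each i, P(Xᵢ=1) = 1/4.
By linearity of expectation, E[X₁+…+X_2] = 2·(1/4) = 1/2.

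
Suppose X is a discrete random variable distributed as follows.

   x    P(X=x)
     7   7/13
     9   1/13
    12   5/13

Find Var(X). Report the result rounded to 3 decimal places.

E[X] = (7/13)·7 + (1/13)·9 + (5/13)·12 = 118/13
E[X²] = (7/13)·49 + (1/13)·81 + (5/13)·144 = 88
Var(X) = 88 − (118/13)² = 948/169 ≈ 5.609

5.609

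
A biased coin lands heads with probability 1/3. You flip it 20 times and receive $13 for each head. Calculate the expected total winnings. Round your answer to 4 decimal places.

E[#heads] = 20·1/3 = 20/3 (linearity over flips).
E[winnings] = 13·20/3 = 260/3.
≈ 86.6667

$86.6667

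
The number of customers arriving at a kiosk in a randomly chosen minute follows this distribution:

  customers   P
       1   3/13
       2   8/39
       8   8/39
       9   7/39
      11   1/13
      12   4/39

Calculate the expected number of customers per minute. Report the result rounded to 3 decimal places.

E[X] = (3/13)·1 + (8/39)·2 + (8/39)·8 + (7/39)·9 + (1/13)·11 + (4/39)·12
     = 233/39 ≈ 5.974

5.974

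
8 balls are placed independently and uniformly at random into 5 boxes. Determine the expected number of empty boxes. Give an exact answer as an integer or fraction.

65536/78125

Let Xⱼ=1 if box j is empty. P(Xⱼ=1) = ((5-1)/5)^8 = 65536/390625.
By linearity, E[#empty] = 5·65536/390625 = 65536/78125.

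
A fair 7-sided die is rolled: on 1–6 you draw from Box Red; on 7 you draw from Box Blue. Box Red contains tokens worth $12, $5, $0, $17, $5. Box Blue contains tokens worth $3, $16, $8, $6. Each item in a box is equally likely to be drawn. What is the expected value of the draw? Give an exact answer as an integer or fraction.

1101/140 dollars

E[X | Box Red] = (12 + 5 + 0 + 17 + 5)/5 = 39/5
E[X | Box Blue] = (3 + 16 + 8 + 6)/4 = 33/4
E[X] = (6/7)·39/5 + (1/7)·33/4 = 1101/140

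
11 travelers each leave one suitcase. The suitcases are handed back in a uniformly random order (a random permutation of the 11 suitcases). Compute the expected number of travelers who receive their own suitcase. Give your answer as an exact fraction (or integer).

1

Let Xᵢ = 1 if person i gets their own suitcase. For each i, P(Xᵢ=1) = 1/11.
By linearity of expectation, E[X₁+…+X_11] = 11·(1/11) = 1.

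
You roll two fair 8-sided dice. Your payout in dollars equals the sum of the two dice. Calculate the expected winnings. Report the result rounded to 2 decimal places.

$9.00

Distribution of the sum of the two dice: 2 w.p. 1/64, 3 w.p. 1/32, 4 w.p. 3/64, 5 w.p. 1/16, 6 w.p. 5/64, 7 w.p. 3/32, …
E[payout] = (1/64)·2 + (1/32)·3 + (3/64)·4 + (1/16)·5 + (5/64)·6 + (3/32)·7 + (7/64)·8 + (1/8)·9 + (7/64)·10 + (3/32)·11 + (5/64)·12 + (1/16)·13 + (3/64)·14 + (1/32)·15 + (1/64)·16 = 9
≈ $9.00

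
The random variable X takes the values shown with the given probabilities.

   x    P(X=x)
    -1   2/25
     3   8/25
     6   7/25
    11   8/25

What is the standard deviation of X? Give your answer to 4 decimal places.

3.8462

E[X] = 152/25, E[X²] = 1294/25
Var(X) = E[X²] − (E[X])² = 1294/25 − 23104/625 = 9246/625
SD(X) = √(9246/625) ≈ 3.8462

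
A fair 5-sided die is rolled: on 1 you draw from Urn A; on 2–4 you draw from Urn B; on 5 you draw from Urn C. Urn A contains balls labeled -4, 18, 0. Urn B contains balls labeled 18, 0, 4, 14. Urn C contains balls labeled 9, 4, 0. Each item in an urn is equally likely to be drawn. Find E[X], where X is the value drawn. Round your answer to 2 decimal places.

E[X | Urn A] = (-4 + 18 + 0)/3 = 14/3
E[X | Urn B] = (18 + 0 + 4 + 14)/4 = 9
E[X | Urn C] = (9 + 4 + 0)/3 = 13/3
E[X] = (1/5)·14/3 + (3/5)·9 + (1/5)·13/3 = 36/5 ≈ 7.20

7.20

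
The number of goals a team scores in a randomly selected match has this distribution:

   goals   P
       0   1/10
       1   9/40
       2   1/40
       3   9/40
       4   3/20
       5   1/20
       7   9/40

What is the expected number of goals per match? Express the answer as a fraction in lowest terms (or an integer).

27/8

E[X] = (1/10)·0 + (9/40)·1 + (1/40)·2 + (9/40)·3 + (3/20)·4 + (1/20)·5 + (9/40)·7
     = 27/8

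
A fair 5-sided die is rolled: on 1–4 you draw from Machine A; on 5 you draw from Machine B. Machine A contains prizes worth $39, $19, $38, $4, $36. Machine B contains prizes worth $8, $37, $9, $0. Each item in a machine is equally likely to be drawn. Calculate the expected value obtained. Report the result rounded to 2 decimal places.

E[X | Machine A] = (39 + 19 + 38 + 4 + 36)/5 = 136/5
E[X | Machine B] = (8 + 37 + 9 + 0)/4 = 27/2
E[X] = (4/5)·136/5 + (1/5)·27/2 = 1223/50 ≈ 24.46

$24.46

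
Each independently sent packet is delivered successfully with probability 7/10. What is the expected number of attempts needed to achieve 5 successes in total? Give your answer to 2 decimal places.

7.14

By linearity (sum of 5 independent geometric waits), E[trials] = 5/p = 5/(7/10) = 50/7.
≈ 7.14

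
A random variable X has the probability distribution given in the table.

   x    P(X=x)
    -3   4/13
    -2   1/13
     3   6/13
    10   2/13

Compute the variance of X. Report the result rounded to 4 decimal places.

19.2071

E[X] = (4/13)·(-3) + (1/13)·(-2) + (6/13)·3 + (2/13)·10 = 24/13
E[X²] = (4/13)·9 + (1/13)·4 + (6/13)·9 + (2/13)·100 = 294/13
Var(X) = 294/13 − (24/13)² = 3246/169 ≈ 19.2071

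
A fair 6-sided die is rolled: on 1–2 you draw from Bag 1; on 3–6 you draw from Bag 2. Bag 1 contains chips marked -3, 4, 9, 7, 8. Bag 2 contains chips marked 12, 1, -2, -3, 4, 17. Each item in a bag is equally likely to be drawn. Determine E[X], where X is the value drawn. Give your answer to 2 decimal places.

4.89

E[X | Bag 1] = (-3 + 4 + 9 + 7 + 8)/5 = 5
E[X | Bag 2] = (12 + 1 − 2 − 3 + 4 + 17)/6 = 29/6
E[X] = (1/3)·5 + (2/3)·29/6 = 44/9 ≈ 4.89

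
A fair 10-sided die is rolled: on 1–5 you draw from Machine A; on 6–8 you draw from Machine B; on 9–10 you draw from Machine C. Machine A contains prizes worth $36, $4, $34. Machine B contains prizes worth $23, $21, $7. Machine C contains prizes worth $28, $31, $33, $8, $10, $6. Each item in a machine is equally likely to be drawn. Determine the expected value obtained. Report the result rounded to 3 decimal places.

E[X | Machine A] = (36 + 4 + 34)/3 = 74/3
E[X | Machine B] = (23 + 21 + 7)/3 = 17
E[X | Machine C] = (28 + 31 + 33 + 8 + 10 + 6)/6 = 58/3
E[X] = (1/2)·74/3 + (3/10)·17 + (1/5)·58/3 = 213/10 ≈ 21.300

$21.300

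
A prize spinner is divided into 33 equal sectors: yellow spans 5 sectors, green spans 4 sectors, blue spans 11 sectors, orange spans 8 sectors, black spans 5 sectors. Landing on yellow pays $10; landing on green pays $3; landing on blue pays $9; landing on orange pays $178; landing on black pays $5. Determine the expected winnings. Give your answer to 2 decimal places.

E[payout] = (5/33)·10 + (4/33)·3 + (11/33)·9 + (8/33)·178 + (5/33)·5 = 1610/33
≈ $48.79

$48.79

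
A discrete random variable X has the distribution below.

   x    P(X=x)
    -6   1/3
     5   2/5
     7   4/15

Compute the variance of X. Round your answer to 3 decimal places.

E[X] = (1/3)·(-6) + (2/5)·5 + (4/15)·7 = 28/15
E[X²] = (1/3)·36 + (2/5)·25 + (4/15)·49 = 526/15
Var(X) = 526/15 − (28/15)² = 7106/225 ≈ 31.582

31.582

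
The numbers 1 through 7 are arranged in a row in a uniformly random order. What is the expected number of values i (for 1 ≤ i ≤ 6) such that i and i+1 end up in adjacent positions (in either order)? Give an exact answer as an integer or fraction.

12/7

For each i ∈ {1,…,6}, let Xᵢ = 1 if i and i+1 are adjacent. P(Xᵢ=1) = 2·(7−1)!/7! = 2/7.
By linearity, E[ΣXᵢ] = (6)·(2/7) = 12/7.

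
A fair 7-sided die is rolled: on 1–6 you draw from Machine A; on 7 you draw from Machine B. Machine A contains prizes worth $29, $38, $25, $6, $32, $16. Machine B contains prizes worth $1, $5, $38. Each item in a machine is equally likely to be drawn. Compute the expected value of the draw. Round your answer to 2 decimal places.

E[X | Machine A] = (29 + 38 + 25 + 6 + 32 + 16)/6 = 73/3
E[X | Machine B] = (1 + 5 + 38)/3 = 44/3
E[X] = (6/7)·73/3 + (1/7)·44/3 = 482/21 ≈ 22.95

$22.95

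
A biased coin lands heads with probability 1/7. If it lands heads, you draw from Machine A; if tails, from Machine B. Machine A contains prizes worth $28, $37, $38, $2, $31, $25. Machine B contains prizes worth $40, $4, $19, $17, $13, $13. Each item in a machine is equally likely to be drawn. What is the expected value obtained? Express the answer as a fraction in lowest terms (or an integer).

797/42 dollars

E[X | Machine A] = (28 + 37 + 38 + 2 + 31 + 25)/6 = 161/6
E[X | Machine B] = (40 + 4 + 19 + 17 + 13 + 13)/6 = 53/3
E[X] = (1/7)·161/6 + (6/7)·53/3 = 797/42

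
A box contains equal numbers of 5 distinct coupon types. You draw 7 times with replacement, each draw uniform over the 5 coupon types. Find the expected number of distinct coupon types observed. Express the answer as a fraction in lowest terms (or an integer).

61741/15625

Let Xⱼ=1 if type j appears at least once. P(Xⱼ=1) = 1 − ((5−1)/5)^7 = 61741/78125.
E[#distinct] = 5·61741/78125 = 61741/15625.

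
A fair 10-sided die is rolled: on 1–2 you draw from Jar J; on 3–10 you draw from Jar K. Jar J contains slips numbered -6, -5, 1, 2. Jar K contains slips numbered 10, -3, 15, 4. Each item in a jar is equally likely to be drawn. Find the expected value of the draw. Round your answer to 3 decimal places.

4.800

E[X | Jar J] = (-6 − 5 + 1 + 2)/4 = -2
E[X | Jar K] = (10 − 3 + 15 + 4)/4 = 13/2
E[X] = (1/5)·(-2) + (4/5)·13/2 = 24/5 ≈ 4.800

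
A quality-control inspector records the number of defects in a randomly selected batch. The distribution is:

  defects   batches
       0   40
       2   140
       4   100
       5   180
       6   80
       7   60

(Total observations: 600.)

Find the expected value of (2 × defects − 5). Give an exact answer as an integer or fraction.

49/15

Total = 600, so P(defects=0) = 40/600, etc.
E[2x-5] = (1/15)·(-5) + (7/30)·(-1) + (1/6)·3 + (3/10)·5 + (2/15)·7 + (1/10)·9
     = 49/15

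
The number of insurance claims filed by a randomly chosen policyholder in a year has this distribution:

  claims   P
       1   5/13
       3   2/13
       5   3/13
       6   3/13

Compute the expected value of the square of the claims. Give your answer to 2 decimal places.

E[X²] = (5/13)·1 + (2/13)·9 + (3/13)·25 + (3/13)·36
     = 206/13 ≈ 15.85

15.85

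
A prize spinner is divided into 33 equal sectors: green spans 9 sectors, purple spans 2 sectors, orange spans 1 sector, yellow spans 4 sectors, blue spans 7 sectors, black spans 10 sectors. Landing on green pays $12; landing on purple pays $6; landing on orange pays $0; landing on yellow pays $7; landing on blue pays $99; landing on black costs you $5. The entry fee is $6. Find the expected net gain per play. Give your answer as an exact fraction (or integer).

593/33 dollars

E[payout] = (9/33)·12 + (2/33)·6 + (1/33)·0 + (4/33)·7 + (7/33)·99 + (10/33)·(-5) = 791/33
Expected profit = 791/33 − 6 = 593/33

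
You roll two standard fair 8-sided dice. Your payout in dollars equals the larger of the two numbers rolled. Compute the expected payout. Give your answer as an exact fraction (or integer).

Distribution of the larger of the two numbers rolled: 1 w.p. 1/64, 2 w.p. 3/64, 3 w.p. 5/64, 4 w.p. 7/64, 5 w.p. 9/64, 6 w.p. 11/64, …
E[payout] = (1/64)·1 + (3/64)·2 + (5/64)·3 + (7/64)·4 + (9/64)·5 + (11/64)·6 + (13/64)·7 + (15/64)·8 = 93/16

93/16 dollars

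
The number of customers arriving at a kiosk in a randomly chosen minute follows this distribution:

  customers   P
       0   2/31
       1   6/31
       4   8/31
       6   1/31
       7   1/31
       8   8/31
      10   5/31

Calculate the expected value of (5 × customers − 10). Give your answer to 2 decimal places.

E[5x-10] = (2/31)·(-10) + (6/31)·(-5) + (8/31)·10 + (1/31)·20 + (1/31)·25 + (8/31)·30 + (5/31)·40
     = 515/31 ≈ 16.61

16.61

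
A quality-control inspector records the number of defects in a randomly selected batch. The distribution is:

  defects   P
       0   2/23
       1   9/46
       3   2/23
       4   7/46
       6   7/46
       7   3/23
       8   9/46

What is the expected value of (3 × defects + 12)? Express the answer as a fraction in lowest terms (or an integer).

E[3x+12] = (2/23)·12 + (9/46)·15 + (2/23)·21 + (7/46)·24 + (7/46)·30 + (3/23)·33 + (9/46)·36
     = 1167/46

1167/46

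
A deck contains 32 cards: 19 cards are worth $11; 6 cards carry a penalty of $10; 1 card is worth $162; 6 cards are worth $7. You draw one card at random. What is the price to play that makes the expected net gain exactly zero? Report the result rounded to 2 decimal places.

E[payout] = (19/32)·11 + (6/32)·(-10) + (1/32)·162 + (6/32)·7 = 353/32
Fair fee = E[payout] = 353/32 ≈ $11.03

$11.03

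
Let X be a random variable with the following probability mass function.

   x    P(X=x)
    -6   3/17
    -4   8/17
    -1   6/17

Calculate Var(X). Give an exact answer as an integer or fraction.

978/289

E[X] = (3/17)·(-6) + (8/17)·(-4) + (6/17)·(-1) = -56/17
E[X²] = (3/17)·36 + (8/17)·16 + (6/17)·1 = 242/17
Var(X) = 242/17 − (-56/17)² = 978/289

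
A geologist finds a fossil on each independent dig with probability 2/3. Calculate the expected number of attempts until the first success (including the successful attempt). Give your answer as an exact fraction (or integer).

For a geometric distribution, E[trials] = 1/p = 1/(2/3) = 3/2.

3/2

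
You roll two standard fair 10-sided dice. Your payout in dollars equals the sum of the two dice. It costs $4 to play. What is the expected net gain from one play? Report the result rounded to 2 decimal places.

$7.00

Distribution of the sum of the two dice: 2 w.p. 1/100, 3 w.p. 1/50, 4 w.p. 3/100, 5 w.p. 1/25, 6 w.p. 1/20, 7 w.p. 3/50, …
E[payout] = (1/100)·2 + (1/50)·3 + (3/100)·4 + (1/25)·5 + (1/20)·6 + (3/50)·7 + (7/100)·8 + (2/25)·9 + (9/100)·10 + (1/10)·11 + (9/100)·12 + (2/25)·13 + (7/100)·14 + (3/50)·15 + (1/20)·16 + (1/25)·17 + (3/100)·18 + (1/50)·19 + (1/100)·20 = 11
Expected profit = 11 − 4 = 7 ≈ $7.00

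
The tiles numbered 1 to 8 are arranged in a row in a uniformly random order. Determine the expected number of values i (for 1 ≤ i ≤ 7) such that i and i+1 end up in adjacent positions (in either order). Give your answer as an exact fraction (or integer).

7/4

For each i ∈ {1,…,7}, let Xᵢ = 1 if i and i+1 are adjacent. P(Xᵢ=1) = 2·(8−1)!/8! = 2/8.
By linearity, E[ΣXᵢ] = (7)·(2/8) = 7/4.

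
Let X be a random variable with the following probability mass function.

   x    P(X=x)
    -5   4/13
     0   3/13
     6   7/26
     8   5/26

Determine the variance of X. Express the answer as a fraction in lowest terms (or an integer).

4577/169

E[X] = (4/13)·(-5) + (3/13)·0 + (7/26)·6 + (5/26)·8 = 21/13
E[X²] = (4/13)·25 + (3/13)·0 + (7/26)·36 + (5/26)·64 = 386/13
Var(X) = 386/13 − (21/13)² = 4577/169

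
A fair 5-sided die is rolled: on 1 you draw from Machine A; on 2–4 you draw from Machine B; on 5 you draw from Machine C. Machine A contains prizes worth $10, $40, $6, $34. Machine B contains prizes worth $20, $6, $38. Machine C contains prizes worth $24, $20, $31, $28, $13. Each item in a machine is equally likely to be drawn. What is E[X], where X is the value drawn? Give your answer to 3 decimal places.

E[X | Machine A] = (10 + 40 + 6 + 34)/4 = 45/2
E[X | Machine B] = (20 + 6 + 38)/3 = 64/3
E[X | Machine C] = (24 + 20 + 31 + 28 + 13)/5 = 116/5
E[X] = (1/5)·45/2 + (3/5)·64/3 + (1/5)·116/5 = 1097/50 ≈ 21.940

$21.940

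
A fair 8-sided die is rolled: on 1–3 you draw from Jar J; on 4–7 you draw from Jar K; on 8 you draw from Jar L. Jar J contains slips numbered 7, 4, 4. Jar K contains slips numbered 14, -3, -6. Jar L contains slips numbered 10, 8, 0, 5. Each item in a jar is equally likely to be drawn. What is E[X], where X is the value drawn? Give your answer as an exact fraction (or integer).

329/96

E[X | Jar J] = (7 + 4 + 4)/3 = 5
E[X | Jar K] = (14 − 3 − 6)/3 = 5/3
E[X | Jar L] = (10 + 8 + 0 + 5)/4 = 23/4
E[X] = (3/8)·5 + (1/2)·5/3 + (1/8)·23/4 = 329/96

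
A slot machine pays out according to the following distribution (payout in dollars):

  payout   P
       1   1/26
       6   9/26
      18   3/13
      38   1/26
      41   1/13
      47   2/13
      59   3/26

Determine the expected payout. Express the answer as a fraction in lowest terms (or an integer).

E[X] = (1/26)·1 + (9/26)·6 + (3/13)·18 + (1/26)·38 + (1/13)·41 + (2/13)·47 + (3/26)·59
     = 324/13

324/13 dollars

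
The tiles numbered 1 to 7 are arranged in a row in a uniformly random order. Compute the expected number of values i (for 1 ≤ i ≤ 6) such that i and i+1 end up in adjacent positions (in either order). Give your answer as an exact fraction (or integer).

For each i ∈ {1,…,6}, let Xᵢ = 1 if i and i+1 are adjacent. P(Xᵢ=1) = 2·(7−1)!/7! = 2/7.
By linearity, E[ΣXᵢ] = (6)·(2/7) = 12/7.

12/7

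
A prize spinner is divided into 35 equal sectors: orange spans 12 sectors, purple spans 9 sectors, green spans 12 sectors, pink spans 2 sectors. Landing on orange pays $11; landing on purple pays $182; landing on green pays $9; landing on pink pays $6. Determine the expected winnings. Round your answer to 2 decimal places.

E[payout] = (12/35)·11 + (9/35)·182 + (12/35)·9 + (2/35)·6 = 54
≈ $54.00

$54.00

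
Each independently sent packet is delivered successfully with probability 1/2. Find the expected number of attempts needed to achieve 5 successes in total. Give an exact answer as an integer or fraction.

By linearity (sum of 5 independent geometric waits), E[trials] = 5/p = 5/(1/2) = 10.

10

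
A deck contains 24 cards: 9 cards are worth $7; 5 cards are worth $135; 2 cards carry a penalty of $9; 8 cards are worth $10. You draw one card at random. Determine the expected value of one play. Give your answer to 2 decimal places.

E[payout] = (9/24)·7 + (5/24)·135 + (2/24)·(-9) + (8/24)·10 = 100/3
≈ $33.33

$33.33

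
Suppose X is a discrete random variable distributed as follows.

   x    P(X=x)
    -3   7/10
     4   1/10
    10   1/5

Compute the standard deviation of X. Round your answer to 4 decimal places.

E[X] = 3/10, E[X²] = 279/10
Var(X) = E[X²] − (E[X])² = 279/10 − 9/100 = 2781/100
SD(X) = √(2781/100) ≈ 5.2735

5.2735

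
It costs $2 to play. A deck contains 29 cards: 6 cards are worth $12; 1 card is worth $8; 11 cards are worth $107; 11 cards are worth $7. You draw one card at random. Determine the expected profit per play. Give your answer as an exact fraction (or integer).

E[payout] = (6/29)·12 + (1/29)·8 + (11/29)·107 + (11/29)·7 = 46
Expected profit = 46 − 2 = 44

$44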